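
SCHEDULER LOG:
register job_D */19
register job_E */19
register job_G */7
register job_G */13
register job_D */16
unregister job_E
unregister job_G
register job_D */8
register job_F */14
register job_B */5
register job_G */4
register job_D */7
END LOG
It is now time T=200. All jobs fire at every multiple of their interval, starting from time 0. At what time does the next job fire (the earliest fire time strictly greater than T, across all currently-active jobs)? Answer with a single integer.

Op 1: register job_D */19 -> active={job_D:*/19}
Op 2: register job_E */19 -> active={job_D:*/19, job_E:*/19}
Op 3: register job_G */7 -> active={job_D:*/19, job_E:*/19, job_G:*/7}
Op 4: register job_G */13 -> active={job_D:*/19, job_E:*/19, job_G:*/13}
Op 5: register job_D */16 -> active={job_D:*/16, job_E:*/19, job_G:*/13}
Op 6: unregister job_E -> active={job_D:*/16, job_G:*/13}
Op 7: unregister job_G -> active={job_D:*/16}
Op 8: register job_D */8 -> active={job_D:*/8}
Op 9: register job_F */14 -> active={job_D:*/8, job_F:*/14}
Op 10: register job_B */5 -> active={job_B:*/5, job_D:*/8, job_F:*/14}
Op 11: register job_G */4 -> active={job_B:*/5, job_D:*/8, job_F:*/14, job_G:*/4}
Op 12: register job_D */7 -> active={job_B:*/5, job_D:*/7, job_F:*/14, job_G:*/4}
  job_B: interval 5, next fire after T=200 is 205
  job_D: interval 7, next fire after T=200 is 203
  job_F: interval 14, next fire after T=200 is 210
  job_G: interval 4, next fire after T=200 is 204
Earliest fire time = 203 (job job_D)

Answer: 203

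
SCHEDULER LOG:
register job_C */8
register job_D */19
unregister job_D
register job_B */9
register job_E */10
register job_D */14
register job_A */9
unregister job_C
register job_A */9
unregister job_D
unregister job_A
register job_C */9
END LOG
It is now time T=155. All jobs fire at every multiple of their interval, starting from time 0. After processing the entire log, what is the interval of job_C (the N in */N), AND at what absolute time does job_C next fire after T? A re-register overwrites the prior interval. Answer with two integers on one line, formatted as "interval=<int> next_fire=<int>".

Answer: interval=9 next_fire=162

Derivation:
Op 1: register job_C */8 -> active={job_C:*/8}
Op 2: register job_D */19 -> active={job_C:*/8, job_D:*/19}
Op 3: unregister job_D -> active={job_C:*/8}
Op 4: register job_B */9 -> active={job_B:*/9, job_C:*/8}
Op 5: register job_E */10 -> active={job_B:*/9, job_C:*/8, job_E:*/10}
Op 6: register job_D */14 -> active={job_B:*/9, job_C:*/8, job_D:*/14, job_E:*/10}
Op 7: register job_A */9 -> active={job_A:*/9, job_B:*/9, job_C:*/8, job_D:*/14, job_E:*/10}
Op 8: unregister job_C -> active={job_A:*/9, job_B:*/9, job_D:*/14, job_E:*/10}
Op 9: register job_A */9 -> active={job_A:*/9, job_B:*/9, job_D:*/14, job_E:*/10}
Op 10: unregister job_D -> active={job_A:*/9, job_B:*/9, job_E:*/10}
Op 11: unregister job_A -> active={job_B:*/9, job_E:*/10}
Op 12: register job_C */9 -> active={job_B:*/9, job_C:*/9, job_E:*/10}
Final interval of job_C = 9
Next fire of job_C after T=155: (155//9+1)*9 = 162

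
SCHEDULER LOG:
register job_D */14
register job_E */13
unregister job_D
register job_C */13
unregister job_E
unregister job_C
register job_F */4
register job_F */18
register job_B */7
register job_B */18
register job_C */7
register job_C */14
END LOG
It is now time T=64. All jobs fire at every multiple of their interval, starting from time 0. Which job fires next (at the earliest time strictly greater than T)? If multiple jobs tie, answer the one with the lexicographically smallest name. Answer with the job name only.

Answer: job_C

Derivation:
Op 1: register job_D */14 -> active={job_D:*/14}
Op 2: register job_E */13 -> active={job_D:*/14, job_E:*/13}
Op 3: unregister job_D -> active={job_E:*/13}
Op 4: register job_C */13 -> active={job_C:*/13, job_E:*/13}
Op 5: unregister job_E -> active={job_C:*/13}
Op 6: unregister job_C -> active={}
Op 7: register job_F */4 -> active={job_F:*/4}
Op 8: register job_F */18 -> active={job_F:*/18}
Op 9: register job_B */7 -> active={job_B:*/7, job_F:*/18}
Op 10: register job_B */18 -> active={job_B:*/18, job_F:*/18}
Op 11: register job_C */7 -> active={job_B:*/18, job_C:*/7, job_F:*/18}
Op 12: register job_C */14 -> active={job_B:*/18, job_C:*/14, job_F:*/18}
  job_B: interval 18, next fire after T=64 is 72
  job_C: interval 14, next fire after T=64 is 70
  job_F: interval 18, next fire after T=64 is 72
Earliest = 70, winner (lex tiebreak) = job_C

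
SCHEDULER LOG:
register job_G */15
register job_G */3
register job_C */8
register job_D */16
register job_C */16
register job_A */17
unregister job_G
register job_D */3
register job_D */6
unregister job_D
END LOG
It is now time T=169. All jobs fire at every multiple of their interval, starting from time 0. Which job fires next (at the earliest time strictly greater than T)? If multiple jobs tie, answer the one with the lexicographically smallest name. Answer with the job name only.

Answer: job_A

Derivation:
Op 1: register job_G */15 -> active={job_G:*/15}
Op 2: register job_G */3 -> active={job_G:*/3}
Op 3: register job_C */8 -> active={job_C:*/8, job_G:*/3}
Op 4: register job_D */16 -> active={job_C:*/8, job_D:*/16, job_G:*/3}
Op 5: register job_C */16 -> active={job_C:*/16, job_D:*/16, job_G:*/3}
Op 6: register job_A */17 -> active={job_A:*/17, job_C:*/16, job_D:*/16, job_G:*/3}
Op 7: unregister job_G -> active={job_A:*/17, job_C:*/16, job_D:*/16}
Op 8: register job_D */3 -> active={job_A:*/17, job_C:*/16, job_D:*/3}
Op 9: register job_D */6 -> active={job_A:*/17, job_C:*/16, job_D:*/6}
Op 10: unregister job_D -> active={job_A:*/17, job_C:*/16}
  job_A: interval 17, next fire after T=169 is 170
  job_C: interval 16, next fire after T=169 is 176
Earliest = 170, winner (lex tiebreak) = job_A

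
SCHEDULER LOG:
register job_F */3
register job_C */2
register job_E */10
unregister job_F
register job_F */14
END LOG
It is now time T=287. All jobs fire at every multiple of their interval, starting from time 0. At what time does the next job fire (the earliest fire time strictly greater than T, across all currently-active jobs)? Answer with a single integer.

Op 1: register job_F */3 -> active={job_F:*/3}
Op 2: register job_C */2 -> active={job_C:*/2, job_F:*/3}
Op 3: register job_E */10 -> active={job_C:*/2, job_E:*/10, job_F:*/3}
Op 4: unregister job_F -> active={job_C:*/2, job_E:*/10}
Op 5: register job_F */14 -> active={job_C:*/2, job_E:*/10, job_F:*/14}
  job_C: interval 2, next fire after T=287 is 288
  job_E: interval 10, next fire after T=287 is 290
  job_F: interval 14, next fire after T=287 is 294
Earliest fire time = 288 (job job_C)

Answer: 288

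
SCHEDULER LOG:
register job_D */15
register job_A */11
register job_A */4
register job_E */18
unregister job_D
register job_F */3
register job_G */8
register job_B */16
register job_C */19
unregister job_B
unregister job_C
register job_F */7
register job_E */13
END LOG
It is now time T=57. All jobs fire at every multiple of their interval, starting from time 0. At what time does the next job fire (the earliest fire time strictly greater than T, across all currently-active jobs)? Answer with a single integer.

Answer: 60

Derivation:
Op 1: register job_D */15 -> active={job_D:*/15}
Op 2: register job_A */11 -> active={job_A:*/11, job_D:*/15}
Op 3: register job_A */4 -> active={job_A:*/4, job_D:*/15}
Op 4: register job_E */18 -> active={job_A:*/4, job_D:*/15, job_E:*/18}
Op 5: unregister job_D -> active={job_A:*/4, job_E:*/18}
Op 6: register job_F */3 -> active={job_A:*/4, job_E:*/18, job_F:*/3}
Op 7: register job_G */8 -> active={job_A:*/4, job_E:*/18, job_F:*/3, job_G:*/8}
Op 8: register job_B */16 -> active={job_A:*/4, job_B:*/16, job_E:*/18, job_F:*/3, job_G:*/8}
Op 9: register job_C */19 -> active={job_A:*/4, job_B:*/16, job_C:*/19, job_E:*/18, job_F:*/3, job_G:*/8}
Op 10: unregister job_B -> active={job_A:*/4, job_C:*/19, job_E:*/18, job_F:*/3, job_G:*/8}
Op 11: unregister job_C -> active={job_A:*/4, job_E:*/18, job_F:*/3, job_G:*/8}
Op 12: register job_F */7 -> active={job_A:*/4, job_E:*/18, job_F:*/7, job_G:*/8}
Op 13: register job_E */13 -> active={job_A:*/4, job_E:*/13, job_F:*/7, job_G:*/8}
  job_A: interval 4, next fire after T=57 is 60
  job_E: interval 13, next fire after T=57 is 65
  job_F: interval 7, next fire after T=57 is 63
  job_G: interval 8, next fire after T=57 is 64
Earliest fire time = 60 (job job_A)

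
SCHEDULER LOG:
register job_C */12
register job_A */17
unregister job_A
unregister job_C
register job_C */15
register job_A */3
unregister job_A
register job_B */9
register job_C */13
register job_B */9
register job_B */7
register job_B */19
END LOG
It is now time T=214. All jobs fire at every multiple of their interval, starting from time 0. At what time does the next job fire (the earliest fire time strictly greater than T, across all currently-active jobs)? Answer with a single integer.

Answer: 221

Derivation:
Op 1: register job_C */12 -> active={job_C:*/12}
Op 2: register job_A */17 -> active={job_A:*/17, job_C:*/12}
Op 3: unregister job_A -> active={job_C:*/12}
Op 4: unregister job_C -> active={}
Op 5: register job_C */15 -> active={job_C:*/15}
Op 6: register job_A */3 -> active={job_A:*/3, job_C:*/15}
Op 7: unregister job_A -> active={job_C:*/15}
Op 8: register job_B */9 -> active={job_B:*/9, job_C:*/15}
Op 9: register job_C */13 -> active={job_B:*/9, job_C:*/13}
Op 10: register job_B */9 -> active={job_B:*/9, job_C:*/13}
Op 11: register job_B */7 -> active={job_B:*/7, job_C:*/13}
Op 12: register job_B */19 -> active={job_B:*/19, job_C:*/13}
  job_B: interval 19, next fire after T=214 is 228
  job_C: interval 13, next fire after T=214 is 221
Earliest fire time = 221 (job job_C)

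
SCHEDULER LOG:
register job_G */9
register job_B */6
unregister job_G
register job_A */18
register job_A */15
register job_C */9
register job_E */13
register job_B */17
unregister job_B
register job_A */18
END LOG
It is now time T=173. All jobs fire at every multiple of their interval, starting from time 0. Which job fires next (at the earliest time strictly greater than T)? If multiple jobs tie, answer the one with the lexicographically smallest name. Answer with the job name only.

Answer: job_A

Derivation:
Op 1: register job_G */9 -> active={job_G:*/9}
Op 2: register job_B */6 -> active={job_B:*/6, job_G:*/9}
Op 3: unregister job_G -> active={job_B:*/6}
Op 4: register job_A */18 -> active={job_A:*/18, job_B:*/6}
Op 5: register job_A */15 -> active={job_A:*/15, job_B:*/6}
Op 6: register job_C */9 -> active={job_A:*/15, job_B:*/6, job_C:*/9}
Op 7: register job_E */13 -> active={job_A:*/15, job_B:*/6, job_C:*/9, job_E:*/13}
Op 8: register job_B */17 -> active={job_A:*/15, job_B:*/17, job_C:*/9, job_E:*/13}
Op 9: unregister job_B -> active={job_A:*/15, job_C:*/9, job_E:*/13}
Op 10: register job_A */18 -> active={job_A:*/18, job_C:*/9, job_E:*/13}
  job_A: interval 18, next fire after T=173 is 180
  job_C: interval 9, next fire after T=173 is 180
  job_E: interval 13, next fire after T=173 is 182
Earliest = 180, winner (lex tiebreak) = job_A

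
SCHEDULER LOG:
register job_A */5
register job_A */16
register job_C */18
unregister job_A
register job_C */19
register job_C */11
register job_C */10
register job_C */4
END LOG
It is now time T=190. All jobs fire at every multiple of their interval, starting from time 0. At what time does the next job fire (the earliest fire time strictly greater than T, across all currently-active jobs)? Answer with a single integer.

Answer: 192

Derivation:
Op 1: register job_A */5 -> active={job_A:*/5}
Op 2: register job_A */16 -> active={job_A:*/16}
Op 3: register job_C */18 -> active={job_A:*/16, job_C:*/18}
Op 4: unregister job_A -> active={job_C:*/18}
Op 5: register job_C */19 -> active={job_C:*/19}
Op 6: register job_C */11 -> active={job_C:*/11}
Op 7: register job_C */10 -> active={job_C:*/10}
Op 8: register job_C */4 -> active={job_C:*/4}
  job_C: interval 4, next fire after T=190 is 192
Earliest fire time = 192 (job job_C)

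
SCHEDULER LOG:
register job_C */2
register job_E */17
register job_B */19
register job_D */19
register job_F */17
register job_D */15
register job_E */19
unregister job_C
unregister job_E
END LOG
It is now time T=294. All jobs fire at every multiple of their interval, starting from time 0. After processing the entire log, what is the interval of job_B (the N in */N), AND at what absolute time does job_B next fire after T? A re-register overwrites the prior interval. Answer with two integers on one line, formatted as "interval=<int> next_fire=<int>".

Op 1: register job_C */2 -> active={job_C:*/2}
Op 2: register job_E */17 -> active={job_C:*/2, job_E:*/17}
Op 3: register job_B */19 -> active={job_B:*/19, job_C:*/2, job_E:*/17}
Op 4: register job_D */19 -> active={job_B:*/19, job_C:*/2, job_D:*/19, job_E:*/17}
Op 5: register job_F */17 -> active={job_B:*/19, job_C:*/2, job_D:*/19, job_E:*/17, job_F:*/17}
Op 6: register job_D */15 -> active={job_B:*/19, job_C:*/2, job_D:*/15, job_E:*/17, job_F:*/17}
Op 7: register job_E */19 -> active={job_B:*/19, job_C:*/2, job_D:*/15, job_E:*/19, job_F:*/17}
Op 8: unregister job_C -> active={job_B:*/19, job_D:*/15, job_E:*/19, job_F:*/17}
Op 9: unregister job_E -> active={job_B:*/19, job_D:*/15, job_F:*/17}
Final interval of job_B = 19
Next fire of job_B after T=294: (294//19+1)*19 = 304

Answer: interval=19 next_fire=304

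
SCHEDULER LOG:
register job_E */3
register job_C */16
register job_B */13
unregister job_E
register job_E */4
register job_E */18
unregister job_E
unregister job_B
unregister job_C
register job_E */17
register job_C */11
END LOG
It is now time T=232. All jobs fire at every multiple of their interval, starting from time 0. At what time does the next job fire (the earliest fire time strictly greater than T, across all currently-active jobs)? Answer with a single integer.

Answer: 238

Derivation:
Op 1: register job_E */3 -> active={job_E:*/3}
Op 2: register job_C */16 -> active={job_C:*/16, job_E:*/3}
Op 3: register job_B */13 -> active={job_B:*/13, job_C:*/16, job_E:*/3}
Op 4: unregister job_E -> active={job_B:*/13, job_C:*/16}
Op 5: register job_E */4 -> active={job_B:*/13, job_C:*/16, job_E:*/4}
Op 6: register job_E */18 -> active={job_B:*/13, job_C:*/16, job_E:*/18}
Op 7: unregister job_E -> active={job_B:*/13, job_C:*/16}
Op 8: unregister job_B -> active={job_C:*/16}
Op 9: unregister job_C -> active={}
Op 10: register job_E */17 -> active={job_E:*/17}
Op 11: register job_C */11 -> active={job_C:*/11, job_E:*/17}
  job_C: interval 11, next fire after T=232 is 242
  job_E: interval 17, next fire after T=232 is 238
Earliest fire time = 238 (job job_E)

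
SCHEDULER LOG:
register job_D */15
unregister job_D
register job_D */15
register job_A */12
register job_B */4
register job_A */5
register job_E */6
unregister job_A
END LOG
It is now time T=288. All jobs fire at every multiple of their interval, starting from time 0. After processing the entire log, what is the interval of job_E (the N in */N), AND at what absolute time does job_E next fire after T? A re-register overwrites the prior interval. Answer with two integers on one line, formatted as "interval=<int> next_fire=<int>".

Op 1: register job_D */15 -> active={job_D:*/15}
Op 2: unregister job_D -> active={}
Op 3: register job_D */15 -> active={job_D:*/15}
Op 4: register job_A */12 -> active={job_A:*/12, job_D:*/15}
Op 5: register job_B */4 -> active={job_A:*/12, job_B:*/4, job_D:*/15}
Op 6: register job_A */5 -> active={job_A:*/5, job_B:*/4, job_D:*/15}
Op 7: register job_E */6 -> active={job_A:*/5, job_B:*/4, job_D:*/15, job_E:*/6}
Op 8: unregister job_A -> active={job_B:*/4, job_D:*/15, job_E:*/6}
Final interval of job_E = 6
Next fire of job_E after T=288: (288//6+1)*6 = 294

Answer: interval=6 next_fire=294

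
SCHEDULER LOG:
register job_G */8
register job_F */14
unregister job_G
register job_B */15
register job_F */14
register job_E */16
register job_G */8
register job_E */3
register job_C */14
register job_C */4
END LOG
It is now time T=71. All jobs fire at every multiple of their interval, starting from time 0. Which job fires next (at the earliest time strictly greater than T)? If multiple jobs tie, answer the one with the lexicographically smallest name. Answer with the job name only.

Op 1: register job_G */8 -> active={job_G:*/8}
Op 2: register job_F */14 -> active={job_F:*/14, job_G:*/8}
Op 3: unregister job_G -> active={job_F:*/14}
Op 4: register job_B */15 -> active={job_B:*/15, job_F:*/14}
Op 5: register job_F */14 -> active={job_B:*/15, job_F:*/14}
Op 6: register job_E */16 -> active={job_B:*/15, job_E:*/16, job_F:*/14}
Op 7: register job_G */8 -> active={job_B:*/15, job_E:*/16, job_F:*/14, job_G:*/8}
Op 8: register job_E */3 -> active={job_B:*/15, job_E:*/3, job_F:*/14, job_G:*/8}
Op 9: register job_C */14 -> active={job_B:*/15, job_C:*/14, job_E:*/3, job_F:*/14, job_G:*/8}
Op 10: register job_C */4 -> active={job_B:*/15, job_C:*/4, job_E:*/3, job_F:*/14, job_G:*/8}
  job_B: interval 15, next fire after T=71 is 75
  job_C: interval 4, next fire after T=71 is 72
  job_E: interval 3, next fire after T=71 is 72
  job_F: interval 14, next fire after T=71 is 84
  job_G: interval 8, next fire after T=71 is 72
Earliest = 72, winner (lex tiebreak) = job_C

Answer: job_C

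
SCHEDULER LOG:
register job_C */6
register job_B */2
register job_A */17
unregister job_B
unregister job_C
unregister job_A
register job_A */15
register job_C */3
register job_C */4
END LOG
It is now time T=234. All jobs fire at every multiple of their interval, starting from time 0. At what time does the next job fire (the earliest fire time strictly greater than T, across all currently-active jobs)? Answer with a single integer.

Op 1: register job_C */6 -> active={job_C:*/6}
Op 2: register job_B */2 -> active={job_B:*/2, job_C:*/6}
Op 3: register job_A */17 -> active={job_A:*/17, job_B:*/2, job_C:*/6}
Op 4: unregister job_B -> active={job_A:*/17, job_C:*/6}
Op 5: unregister job_C -> active={job_A:*/17}
Op 6: unregister job_A -> active={}
Op 7: register job_A */15 -> active={job_A:*/15}
Op 8: register job_C */3 -> active={job_A:*/15, job_C:*/3}
Op 9: register job_C */4 -> active={job_A:*/15, job_C:*/4}
  job_A: interval 15, next fire after T=234 is 240
  job_C: interval 4, next fire after T=234 is 236
Earliest fire time = 236 (job job_C)

Answer: 236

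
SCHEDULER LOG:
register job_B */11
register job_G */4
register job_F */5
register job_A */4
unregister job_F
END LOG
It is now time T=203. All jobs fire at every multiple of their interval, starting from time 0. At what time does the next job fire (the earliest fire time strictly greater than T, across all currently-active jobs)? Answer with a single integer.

Op 1: register job_B */11 -> active={job_B:*/11}
Op 2: register job_G */4 -> active={job_B:*/11, job_G:*/4}
Op 3: register job_F */5 -> active={job_B:*/11, job_F:*/5, job_G:*/4}
Op 4: register job_A */4 -> active={job_A:*/4, job_B:*/11, job_F:*/5, job_G:*/4}
Op 5: unregister job_F -> active={job_A:*/4, job_B:*/11, job_G:*/4}
  job_A: interval 4, next fire after T=203 is 204
  job_B: interval 11, next fire after T=203 is 209
  job_G: interval 4, next fire after T=203 is 204
Earliest fire time = 204 (job job_A)

Answer: 204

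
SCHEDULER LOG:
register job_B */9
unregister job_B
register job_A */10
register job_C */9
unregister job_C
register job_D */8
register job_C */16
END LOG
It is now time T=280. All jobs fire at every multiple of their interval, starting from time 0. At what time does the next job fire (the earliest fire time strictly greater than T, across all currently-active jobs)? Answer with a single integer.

Answer: 288

Derivation:
Op 1: register job_B */9 -> active={job_B:*/9}
Op 2: unregister job_B -> active={}
Op 3: register job_A */10 -> active={job_A:*/10}
Op 4: register job_C */9 -> active={job_A:*/10, job_C:*/9}
Op 5: unregister job_C -> active={job_A:*/10}
Op 6: register job_D */8 -> active={job_A:*/10, job_D:*/8}
Op 7: register job_C */16 -> active={job_A:*/10, job_C:*/16, job_D:*/8}
  job_A: interval 10, next fire after T=280 is 290
  job_C: interval 16, next fire after T=280 is 288
  job_D: interval 8, next fire after T=280 is 288
Earliest fire time = 288 (job job_C)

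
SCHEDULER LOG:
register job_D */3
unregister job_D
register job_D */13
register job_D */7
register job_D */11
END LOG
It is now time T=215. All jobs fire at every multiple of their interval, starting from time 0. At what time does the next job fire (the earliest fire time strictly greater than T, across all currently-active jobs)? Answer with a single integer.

Op 1: register job_D */3 -> active={job_D:*/3}
Op 2: unregister job_D -> active={}
Op 3: register job_D */13 -> active={job_D:*/13}
Op 4: register job_D */7 -> active={job_D:*/7}
Op 5: register job_D */11 -> active={job_D:*/11}
  job_D: interval 11, next fire after T=215 is 220
Earliest fire time = 220 (job job_D)

Answer: 220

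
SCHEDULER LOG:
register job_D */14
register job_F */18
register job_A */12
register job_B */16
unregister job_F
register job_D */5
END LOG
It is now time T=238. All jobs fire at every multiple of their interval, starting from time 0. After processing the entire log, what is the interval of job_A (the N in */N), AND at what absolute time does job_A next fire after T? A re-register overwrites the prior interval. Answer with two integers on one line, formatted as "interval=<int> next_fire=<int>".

Op 1: register job_D */14 -> active={job_D:*/14}
Op 2: register job_F */18 -> active={job_D:*/14, job_F:*/18}
Op 3: register job_A */12 -> active={job_A:*/12, job_D:*/14, job_F:*/18}
Op 4: register job_B */16 -> active={job_A:*/12, job_B:*/16, job_D:*/14, job_F:*/18}
Op 5: unregister job_F -> active={job_A:*/12, job_B:*/16, job_D:*/14}
Op 6: register job_D */5 -> active={job_A:*/12, job_B:*/16, job_D:*/5}
Final interval of job_A = 12
Next fire of job_A after T=238: (238//12+1)*12 = 240

Answer: interval=12 next_fire=240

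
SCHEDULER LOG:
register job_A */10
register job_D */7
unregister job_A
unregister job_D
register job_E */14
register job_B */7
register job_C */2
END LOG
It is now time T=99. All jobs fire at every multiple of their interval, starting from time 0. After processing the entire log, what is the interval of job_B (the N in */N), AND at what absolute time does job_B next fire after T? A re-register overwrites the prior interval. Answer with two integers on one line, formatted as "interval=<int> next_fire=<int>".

Op 1: register job_A */10 -> active={job_A:*/10}
Op 2: register job_D */7 -> active={job_A:*/10, job_D:*/7}
Op 3: unregister job_A -> active={job_D:*/7}
Op 4: unregister job_D -> active={}
Op 5: register job_E */14 -> active={job_E:*/14}
Op 6: register job_B */7 -> active={job_B:*/7, job_E:*/14}
Op 7: register job_C */2 -> active={job_B:*/7, job_C:*/2, job_E:*/14}
Final interval of job_B = 7
Next fire of job_B after T=99: (99//7+1)*7 = 105

Answer: interval=7 next_fire=105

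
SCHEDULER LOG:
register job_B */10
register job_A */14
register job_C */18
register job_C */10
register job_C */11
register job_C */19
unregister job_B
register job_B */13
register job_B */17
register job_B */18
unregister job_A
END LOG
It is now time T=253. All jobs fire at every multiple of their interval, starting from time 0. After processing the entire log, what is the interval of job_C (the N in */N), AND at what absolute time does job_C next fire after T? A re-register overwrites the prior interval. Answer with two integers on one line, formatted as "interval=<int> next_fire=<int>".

Op 1: register job_B */10 -> active={job_B:*/10}
Op 2: register job_A */14 -> active={job_A:*/14, job_B:*/10}
Op 3: register job_C */18 -> active={job_A:*/14, job_B:*/10, job_C:*/18}
Op 4: register job_C */10 -> active={job_A:*/14, job_B:*/10, job_C:*/10}
Op 5: register job_C */11 -> active={job_A:*/14, job_B:*/10, job_C:*/11}
Op 6: register job_C */19 -> active={job_A:*/14, job_B:*/10, job_C:*/19}
Op 7: unregister job_B -> active={job_A:*/14, job_C:*/19}
Op 8: register job_B */13 -> active={job_A:*/14, job_B:*/13, job_C:*/19}
Op 9: register job_B */17 -> active={job_A:*/14, job_B:*/17, job_C:*/19}
Op 10: register job_B */18 -> active={job_A:*/14, job_B:*/18, job_C:*/19}
Op 11: unregister job_A -> active={job_B:*/18, job_C:*/19}
Final interval of job_C = 19
Next fire of job_C after T=253: (253//19+1)*19 = 266

Answer: interval=19 next_fire=266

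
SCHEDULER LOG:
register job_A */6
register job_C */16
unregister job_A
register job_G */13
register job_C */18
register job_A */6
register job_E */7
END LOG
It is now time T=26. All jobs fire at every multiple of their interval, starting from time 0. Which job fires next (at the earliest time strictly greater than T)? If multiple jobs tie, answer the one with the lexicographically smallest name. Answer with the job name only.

Op 1: register job_A */6 -> active={job_A:*/6}
Op 2: register job_C */16 -> active={job_A:*/6, job_C:*/16}
Op 3: unregister job_A -> active={job_C:*/16}
Op 4: register job_G */13 -> active={job_C:*/16, job_G:*/13}
Op 5: register job_C */18 -> active={job_C:*/18, job_G:*/13}
Op 6: register job_A */6 -> active={job_A:*/6, job_C:*/18, job_G:*/13}
Op 7: register job_E */7 -> active={job_A:*/6, job_C:*/18, job_E:*/7, job_G:*/13}
  job_A: interval 6, next fire after T=26 is 30
  job_C: interval 18, next fire after T=26 is 36
  job_E: interval 7, next fire after T=26 is 28
  job_G: interval 13, next fire after T=26 is 39
Earliest = 28, winner (lex tiebreak) = job_E

Answer: job_E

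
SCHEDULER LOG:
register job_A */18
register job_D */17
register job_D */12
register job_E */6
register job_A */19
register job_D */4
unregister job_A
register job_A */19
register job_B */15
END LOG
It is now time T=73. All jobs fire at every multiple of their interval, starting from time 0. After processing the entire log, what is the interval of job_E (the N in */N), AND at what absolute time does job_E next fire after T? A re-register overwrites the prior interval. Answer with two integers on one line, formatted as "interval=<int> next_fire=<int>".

Answer: interval=6 next_fire=78

Derivation:
Op 1: register job_A */18 -> active={job_A:*/18}
Op 2: register job_D */17 -> active={job_A:*/18, job_D:*/17}
Op 3: register job_D */12 -> active={job_A:*/18, job_D:*/12}
Op 4: register job_E */6 -> active={job_A:*/18, job_D:*/12, job_E:*/6}
Op 5: register job_A */19 -> active={job_A:*/19, job_D:*/12, job_E:*/6}
Op 6: register job_D */4 -> active={job_A:*/19, job_D:*/4, job_E:*/6}
Op 7: unregister job_A -> active={job_D:*/4, job_E:*/6}
Op 8: register job_A */19 -> active={job_A:*/19, job_D:*/4, job_E:*/6}
Op 9: register job_B */15 -> active={job_A:*/19, job_B:*/15, job_D:*/4, job_E:*/6}
Final interval of job_E = 6
Next fire of job_E after T=73: (73//6+1)*6 = 78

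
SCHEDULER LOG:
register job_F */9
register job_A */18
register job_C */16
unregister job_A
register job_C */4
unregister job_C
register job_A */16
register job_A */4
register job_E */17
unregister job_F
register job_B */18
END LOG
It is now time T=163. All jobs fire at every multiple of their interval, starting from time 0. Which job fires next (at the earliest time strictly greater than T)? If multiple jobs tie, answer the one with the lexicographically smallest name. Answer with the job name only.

Answer: job_A

Derivation:
Op 1: register job_F */9 -> active={job_F:*/9}
Op 2: register job_A */18 -> active={job_A:*/18, job_F:*/9}
Op 3: register job_C */16 -> active={job_A:*/18, job_C:*/16, job_F:*/9}
Op 4: unregister job_A -> active={job_C:*/16, job_F:*/9}
Op 5: register job_C */4 -> active={job_C:*/4, job_F:*/9}
Op 6: unregister job_C -> active={job_F:*/9}
Op 7: register job_A */16 -> active={job_A:*/16, job_F:*/9}
Op 8: register job_A */4 -> active={job_A:*/4, job_F:*/9}
Op 9: register job_E */17 -> active={job_A:*/4, job_E:*/17, job_F:*/9}
Op 10: unregister job_F -> active={job_A:*/4, job_E:*/17}
Op 11: register job_B */18 -> active={job_A:*/4, job_B:*/18, job_E:*/17}
  job_A: interval 4, next fire after T=163 is 164
  job_B: interval 18, next fire after T=163 is 180
  job_E: interval 17, next fire after T=163 is 170
Earliest = 164, winner (lex tiebreak) = job_A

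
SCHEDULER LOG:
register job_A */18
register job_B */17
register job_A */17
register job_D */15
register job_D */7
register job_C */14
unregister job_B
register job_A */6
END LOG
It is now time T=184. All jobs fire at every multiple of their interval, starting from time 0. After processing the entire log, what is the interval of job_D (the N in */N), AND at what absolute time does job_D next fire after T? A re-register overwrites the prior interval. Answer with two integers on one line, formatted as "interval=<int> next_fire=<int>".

Answer: interval=7 next_fire=189

Derivation:
Op 1: register job_A */18 -> active={job_A:*/18}
Op 2: register job_B */17 -> active={job_A:*/18, job_B:*/17}
Op 3: register job_A */17 -> active={job_A:*/17, job_B:*/17}
Op 4: register job_D */15 -> active={job_A:*/17, job_B:*/17, job_D:*/15}
Op 5: register job_D */7 -> active={job_A:*/17, job_B:*/17, job_D:*/7}
Op 6: register job_C */14 -> active={job_A:*/17, job_B:*/17, job_C:*/14, job_D:*/7}
Op 7: unregister job_B -> active={job_A:*/17, job_C:*/14, job_D:*/7}
Op 8: register job_A */6 -> active={job_A:*/6, job_C:*/14, job_D:*/7}
Final interval of job_D = 7
Next fire of job_D after T=184: (184//7+1)*7 = 189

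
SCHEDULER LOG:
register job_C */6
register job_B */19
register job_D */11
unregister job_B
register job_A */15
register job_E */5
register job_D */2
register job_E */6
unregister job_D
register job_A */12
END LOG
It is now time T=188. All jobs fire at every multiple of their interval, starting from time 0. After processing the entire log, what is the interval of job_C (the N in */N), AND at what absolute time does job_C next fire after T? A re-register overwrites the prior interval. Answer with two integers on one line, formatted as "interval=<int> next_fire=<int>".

Answer: interval=6 next_fire=192

Derivation:
Op 1: register job_C */6 -> active={job_C:*/6}
Op 2: register job_B */19 -> active={job_B:*/19, job_C:*/6}
Op 3: register job_D */11 -> active={job_B:*/19, job_C:*/6, job_D:*/11}
Op 4: unregister job_B -> active={job_C:*/6, job_D:*/11}
Op 5: register job_A */15 -> active={job_A:*/15, job_C:*/6, job_D:*/11}
Op 6: register job_E */5 -> active={job_A:*/15, job_C:*/6, job_D:*/11, job_E:*/5}
Op 7: register job_D */2 -> active={job_A:*/15, job_C:*/6, job_D:*/2, job_E:*/5}
Op 8: register job_E */6 -> active={job_A:*/15, job_C:*/6, job_D:*/2, job_E:*/6}
Op 9: unregister job_D -> active={job_A:*/15, job_C:*/6, job_E:*/6}
Op 10: register job_A */12 -> active={job_A:*/12, job_C:*/6, job_E:*/6}
Final interval of job_C = 6
Next fire of job_C after T=188: (188//6+1)*6 = 192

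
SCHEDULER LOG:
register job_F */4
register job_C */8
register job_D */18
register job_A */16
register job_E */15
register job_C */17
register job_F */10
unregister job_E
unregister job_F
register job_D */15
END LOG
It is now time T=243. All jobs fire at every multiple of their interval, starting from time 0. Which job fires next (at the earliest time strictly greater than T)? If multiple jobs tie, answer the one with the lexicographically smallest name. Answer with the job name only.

Answer: job_C

Derivation:
Op 1: register job_F */4 -> active={job_F:*/4}
Op 2: register job_C */8 -> active={job_C:*/8, job_F:*/4}
Op 3: register job_D */18 -> active={job_C:*/8, job_D:*/18, job_F:*/4}
Op 4: register job_A */16 -> active={job_A:*/16, job_C:*/8, job_D:*/18, job_F:*/4}
Op 5: register job_E */15 -> active={job_A:*/16, job_C:*/8, job_D:*/18, job_E:*/15, job_F:*/4}
Op 6: register job_C */17 -> active={job_A:*/16, job_C:*/17, job_D:*/18, job_E:*/15, job_F:*/4}
Op 7: register job_F */10 -> active={job_A:*/16, job_C:*/17, job_D:*/18, job_E:*/15, job_F:*/10}
Op 8: unregister job_E -> active={job_A:*/16, job_C:*/17, job_D:*/18, job_F:*/10}
Op 9: unregister job_F -> active={job_A:*/16, job_C:*/17, job_D:*/18}
Op 10: register job_D */15 -> active={job_A:*/16, job_C:*/17, job_D:*/15}
  job_A: interval 16, next fire after T=243 is 256
  job_C: interval 17, next fire after T=243 is 255
  job_D: interval 15, next fire after T=243 is 255
Earliest = 255, winner (lex tiebreak) = job_C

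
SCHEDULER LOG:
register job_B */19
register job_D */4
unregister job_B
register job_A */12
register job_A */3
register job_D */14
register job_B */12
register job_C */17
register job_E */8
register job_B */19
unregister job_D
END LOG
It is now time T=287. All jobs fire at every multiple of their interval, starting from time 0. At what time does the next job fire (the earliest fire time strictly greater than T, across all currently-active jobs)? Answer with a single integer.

Answer: 288

Derivation:
Op 1: register job_B */19 -> active={job_B:*/19}
Op 2: register job_D */4 -> active={job_B:*/19, job_D:*/4}
Op 3: unregister job_B -> active={job_D:*/4}
Op 4: register job_A */12 -> active={job_A:*/12, job_D:*/4}
Op 5: register job_A */3 -> active={job_A:*/3, job_D:*/4}
Op 6: register job_D */14 -> active={job_A:*/3, job_D:*/14}
Op 7: register job_B */12 -> active={job_A:*/3, job_B:*/12, job_D:*/14}
Op 8: register job_C */17 -> active={job_A:*/3, job_B:*/12, job_C:*/17, job_D:*/14}
Op 9: register job_E */8 -> active={job_A:*/3, job_B:*/12, job_C:*/17, job_D:*/14, job_E:*/8}
Op 10: register job_B */19 -> active={job_A:*/3, job_B:*/19, job_C:*/17, job_D:*/14, job_E:*/8}
Op 11: unregister job_D -> active={job_A:*/3, job_B:*/19, job_C:*/17, job_E:*/8}
  job_A: interval 3, next fire after T=287 is 288
  job_B: interval 19, next fire after T=287 is 304
  job_C: interval 17, next fire after T=287 is 289
  job_E: interval 8, next fire after T=287 is 288
Earliest fire time = 288 (job job_A)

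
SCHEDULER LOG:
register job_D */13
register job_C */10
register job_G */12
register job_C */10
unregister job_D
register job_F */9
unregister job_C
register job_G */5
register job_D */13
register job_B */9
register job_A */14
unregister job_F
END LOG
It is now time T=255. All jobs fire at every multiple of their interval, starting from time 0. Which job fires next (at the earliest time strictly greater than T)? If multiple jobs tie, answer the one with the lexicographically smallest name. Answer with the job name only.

Answer: job_D

Derivation:
Op 1: register job_D */13 -> active={job_D:*/13}
Op 2: register job_C */10 -> active={job_C:*/10, job_D:*/13}
Op 3: register job_G */12 -> active={job_C:*/10, job_D:*/13, job_G:*/12}
Op 4: register job_C */10 -> active={job_C:*/10, job_D:*/13, job_G:*/12}
Op 5: unregister job_D -> active={job_C:*/10, job_G:*/12}
Op 6: register job_F */9 -> active={job_C:*/10, job_F:*/9, job_G:*/12}
Op 7: unregister job_C -> active={job_F:*/9, job_G:*/12}
Op 8: register job_G */5 -> active={job_F:*/9, job_G:*/5}
Op 9: register job_D */13 -> active={job_D:*/13, job_F:*/9, job_G:*/5}
Op 10: register job_B */9 -> active={job_B:*/9, job_D:*/13, job_F:*/9, job_G:*/5}
Op 11: register job_A */14 -> active={job_A:*/14, job_B:*/9, job_D:*/13, job_F:*/9, job_G:*/5}
Op 12: unregister job_F -> active={job_A:*/14, job_B:*/9, job_D:*/13, job_G:*/5}
  job_A: interval 14, next fire after T=255 is 266
  job_B: interval 9, next fire after T=255 is 261
  job_D: interval 13, next fire after T=255 is 260
  job_G: interval 5, next fire after T=255 is 260
Earliest = 260, winner (lex tiebreak) = job_D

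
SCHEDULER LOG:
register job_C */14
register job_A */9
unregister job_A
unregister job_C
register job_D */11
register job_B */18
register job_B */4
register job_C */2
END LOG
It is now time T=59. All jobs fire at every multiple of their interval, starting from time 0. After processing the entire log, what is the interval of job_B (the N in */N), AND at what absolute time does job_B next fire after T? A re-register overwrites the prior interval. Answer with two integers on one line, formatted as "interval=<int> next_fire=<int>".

Op 1: register job_C */14 -> active={job_C:*/14}
Op 2: register job_A */9 -> active={job_A:*/9, job_C:*/14}
Op 3: unregister job_A -> active={job_C:*/14}
Op 4: unregister job_C -> active={}
Op 5: register job_D */11 -> active={job_D:*/11}
Op 6: register job_B */18 -> active={job_B:*/18, job_D:*/11}
Op 7: register job_B */4 -> active={job_B:*/4, job_D:*/11}
Op 8: register job_C */2 -> active={job_B:*/4, job_C:*/2, job_D:*/11}
Final interval of job_B = 4
Next fire of job_B after T=59: (59//4+1)*4 = 60

Answer: interval=4 next_fire=60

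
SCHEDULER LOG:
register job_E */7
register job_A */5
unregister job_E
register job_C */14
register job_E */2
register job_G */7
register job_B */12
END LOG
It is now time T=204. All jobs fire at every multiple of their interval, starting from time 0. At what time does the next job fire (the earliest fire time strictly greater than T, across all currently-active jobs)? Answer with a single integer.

Answer: 205

Derivation:
Op 1: register job_E */7 -> active={job_E:*/7}
Op 2: register job_A */5 -> active={job_A:*/5, job_E:*/7}
Op 3: unregister job_E -> active={job_A:*/5}
Op 4: register job_C */14 -> active={job_A:*/5, job_C:*/14}
Op 5: register job_E */2 -> active={job_A:*/5, job_C:*/14, job_E:*/2}
Op 6: register job_G */7 -> active={job_A:*/5, job_C:*/14, job_E:*/2, job_G:*/7}
Op 7: register job_B */12 -> active={job_A:*/5, job_B:*/12, job_C:*/14, job_E:*/2, job_G:*/7}
  job_A: interval 5, next fire after T=204 is 205
  job_B: interval 12, next fire after T=204 is 216
  job_C: interval 14, next fire after T=204 is 210
  job_E: interval 2, next fire after T=204 is 206
  job_G: interval 7, next fire after T=204 is 210
Earliest fire time = 205 (job job_A)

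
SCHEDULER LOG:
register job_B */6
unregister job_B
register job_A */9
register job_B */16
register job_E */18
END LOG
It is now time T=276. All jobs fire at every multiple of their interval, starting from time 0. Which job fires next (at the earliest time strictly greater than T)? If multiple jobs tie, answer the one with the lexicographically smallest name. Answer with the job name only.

Op 1: register job_B */6 -> active={job_B:*/6}
Op 2: unregister job_B -> active={}
Op 3: register job_A */9 -> active={job_A:*/9}
Op 4: register job_B */16 -> active={job_A:*/9, job_B:*/16}
Op 5: register job_E */18 -> active={job_A:*/9, job_B:*/16, job_E:*/18}
  job_A: interval 9, next fire after T=276 is 279
  job_B: interval 16, next fire after T=276 is 288
  job_E: interval 18, next fire after T=276 is 288
Earliest = 279, winner (lex tiebreak) = job_A

Answer: job_A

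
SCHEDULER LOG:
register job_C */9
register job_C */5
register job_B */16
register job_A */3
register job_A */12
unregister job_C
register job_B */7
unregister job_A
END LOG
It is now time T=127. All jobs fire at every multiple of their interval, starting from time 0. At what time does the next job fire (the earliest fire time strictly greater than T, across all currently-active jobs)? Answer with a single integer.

Answer: 133

Derivation:
Op 1: register job_C */9 -> active={job_C:*/9}
Op 2: register job_C */5 -> active={job_C:*/5}
Op 3: register job_B */16 -> active={job_B:*/16, job_C:*/5}
Op 4: register job_A */3 -> active={job_A:*/3, job_B:*/16, job_C:*/5}
Op 5: register job_A */12 -> active={job_A:*/12, job_B:*/16, job_C:*/5}
Op 6: unregister job_C -> active={job_A:*/12, job_B:*/16}
Op 7: register job_B */7 -> active={job_A:*/12, job_B:*/7}
Op 8: unregister job_A -> active={job_B:*/7}
  job_B: interval 7, next fire after T=127 is 133
Earliest fire time = 133 (job job_B)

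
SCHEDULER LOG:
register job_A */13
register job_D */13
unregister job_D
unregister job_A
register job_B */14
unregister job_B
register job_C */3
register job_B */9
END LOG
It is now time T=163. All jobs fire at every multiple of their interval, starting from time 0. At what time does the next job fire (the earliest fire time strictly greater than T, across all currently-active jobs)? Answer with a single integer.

Op 1: register job_A */13 -> active={job_A:*/13}
Op 2: register job_D */13 -> active={job_A:*/13, job_D:*/13}
Op 3: unregister job_D -> active={job_A:*/13}
Op 4: unregister job_A -> active={}
Op 5: register job_B */14 -> active={job_B:*/14}
Op 6: unregister job_B -> active={}
Op 7: register job_C */3 -> active={job_C:*/3}
Op 8: register job_B */9 -> active={job_B:*/9, job_C:*/3}
  job_B: interval 9, next fire after T=163 is 171
  job_C: interval 3, next fire after T=163 is 165
Earliest fire time = 165 (job job_C)

Answer: 165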